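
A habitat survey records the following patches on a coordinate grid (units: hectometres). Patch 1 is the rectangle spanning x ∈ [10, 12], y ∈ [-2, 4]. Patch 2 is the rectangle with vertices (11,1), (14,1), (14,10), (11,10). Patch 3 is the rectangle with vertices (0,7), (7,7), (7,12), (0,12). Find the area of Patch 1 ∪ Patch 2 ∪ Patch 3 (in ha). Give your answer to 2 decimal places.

71.00

By inclusion–exclusion:
Individual areas: |Patch 1| = 12, |Patch 2| = 27, |Patch 3| = 35.
|Patch 1∩Patch 2|: x∈[11,12], y∈[1,4] → 1·3 = 3.
|Patch 1∩Patch 3| = 0 (no overlap).
|Patch 2∩Patch 3| = 0 (no overlap).
|Patch 1∩Patch 2∩Patch 3| = 0.
|Patch 1 ∪ Patch 2 ∪ Patch 3| = 74 − 3 + 0 = 71.00.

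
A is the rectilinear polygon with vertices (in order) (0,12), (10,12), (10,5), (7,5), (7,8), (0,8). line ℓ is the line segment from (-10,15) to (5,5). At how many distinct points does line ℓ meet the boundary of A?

2

The segment meets the boundary at (0.5,8), (0,8.333).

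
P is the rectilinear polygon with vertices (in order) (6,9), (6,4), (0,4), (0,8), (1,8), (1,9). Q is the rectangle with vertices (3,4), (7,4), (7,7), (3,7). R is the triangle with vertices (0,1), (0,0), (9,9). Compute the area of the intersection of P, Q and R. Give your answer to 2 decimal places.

1.06

The intersection is the polygon with vertices (3.375,4), (6,6.333), (6,6), (4,4).
By the shoelace formula its area is 1.06.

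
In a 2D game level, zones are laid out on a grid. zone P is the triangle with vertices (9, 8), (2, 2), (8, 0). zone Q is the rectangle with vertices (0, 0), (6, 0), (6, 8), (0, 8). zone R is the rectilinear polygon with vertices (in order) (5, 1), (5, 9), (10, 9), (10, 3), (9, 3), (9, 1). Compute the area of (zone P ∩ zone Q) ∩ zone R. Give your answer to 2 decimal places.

4.00

The region (zone P ∩ zone Q) ∩ zone R is the polygon with vertices (6,5.429), (6,1), (5,1), (5,4.571).
By the shoelace formula its area is 4.00.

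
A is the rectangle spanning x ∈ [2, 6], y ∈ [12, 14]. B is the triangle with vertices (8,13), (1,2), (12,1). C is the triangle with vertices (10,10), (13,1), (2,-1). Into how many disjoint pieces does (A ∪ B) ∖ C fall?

2

(A ∪ B) ∖ C splits into 2 disjoint pieces (area 8, area 32.6875).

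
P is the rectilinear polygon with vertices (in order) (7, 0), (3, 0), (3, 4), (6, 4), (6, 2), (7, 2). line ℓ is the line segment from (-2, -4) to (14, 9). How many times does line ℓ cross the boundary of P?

2

The segment meets the boundary at (6,2.5), (3,0.062).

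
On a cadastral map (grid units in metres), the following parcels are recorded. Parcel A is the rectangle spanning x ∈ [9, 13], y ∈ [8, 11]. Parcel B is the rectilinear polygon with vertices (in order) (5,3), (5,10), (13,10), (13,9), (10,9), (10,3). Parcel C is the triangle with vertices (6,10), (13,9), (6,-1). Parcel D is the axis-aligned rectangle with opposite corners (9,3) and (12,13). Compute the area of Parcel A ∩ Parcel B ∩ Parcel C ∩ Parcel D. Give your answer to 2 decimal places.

2.07

The intersection is the polygon with vertices (10,8), (9,8), (9,9.571), (12,9.143), (12,9), (10,9).
By the shoelace formula its area is 2.07.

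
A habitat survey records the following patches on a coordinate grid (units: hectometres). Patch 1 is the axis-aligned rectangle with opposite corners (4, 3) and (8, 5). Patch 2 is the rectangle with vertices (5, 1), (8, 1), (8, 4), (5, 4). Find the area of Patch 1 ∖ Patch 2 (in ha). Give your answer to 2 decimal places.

|Patch 1∩Patch 2|: x∈[5,8], y∈[3,4] → 3·1 = 3.
|Patch 1| = 8.
|Patch 1 ∖ Patch 2| = |Patch 1| − |Patch 1∩Patch 2| = 8 − 3 = 5.00.

5.00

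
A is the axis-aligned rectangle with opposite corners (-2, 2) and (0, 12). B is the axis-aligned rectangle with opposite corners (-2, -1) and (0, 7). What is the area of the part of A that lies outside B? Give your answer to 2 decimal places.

|A∩B|: x∈[-2,0], y∈[2,7] → 2·5 = 10.
|A| = 20.
|A ∖ B| = |A| − |A∩B| = 20 − 10 = 10.00.

10.00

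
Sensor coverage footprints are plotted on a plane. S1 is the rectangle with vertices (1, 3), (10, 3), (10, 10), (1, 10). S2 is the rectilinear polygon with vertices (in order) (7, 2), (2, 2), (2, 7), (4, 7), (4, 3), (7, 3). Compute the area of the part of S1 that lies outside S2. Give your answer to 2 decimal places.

55.00

|S1| = 63, |S1∩S2| = 8.
|S1 ∖ S2| = |S1| − |S1∩S2| = 63 − 8 = 55.00.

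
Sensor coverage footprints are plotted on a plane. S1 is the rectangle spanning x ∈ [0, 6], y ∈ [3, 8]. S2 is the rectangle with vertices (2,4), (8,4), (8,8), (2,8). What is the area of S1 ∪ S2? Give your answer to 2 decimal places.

By inclusion–exclusion:
Individual areas: |S1| = 30, |S2| = 24.
|S1∩S2|: x∈[2,6], y∈[4,8] → 4·4 = 16.
|S1 ∪ S2| = 54 − 16 = 38.00.

38.00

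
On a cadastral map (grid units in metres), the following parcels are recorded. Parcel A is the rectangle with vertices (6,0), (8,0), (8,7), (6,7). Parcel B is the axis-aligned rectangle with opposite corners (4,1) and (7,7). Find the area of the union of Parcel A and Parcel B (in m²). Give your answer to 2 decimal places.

By inclusion–exclusion:
Individual areas: |Parcel A| = 14, |Parcel B| = 18.
|Parcel A∩Parcel B|: x∈[6,7], y∈[1,7] → 1·6 = 6.
|Parcel A ∪ Parcel B| = 32 − 6 = 26.00.

26.00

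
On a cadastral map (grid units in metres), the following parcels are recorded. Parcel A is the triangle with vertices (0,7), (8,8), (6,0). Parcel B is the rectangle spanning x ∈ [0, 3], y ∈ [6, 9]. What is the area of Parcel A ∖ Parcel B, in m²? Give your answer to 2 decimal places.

|Parcel A| = 31, |Parcel A∩Parcel B| = 3.1339.
|Parcel A ∖ Parcel B| = |Parcel A| − |Parcel A∩Parcel B| = 31 − 3.1339 = 27.87.

27.87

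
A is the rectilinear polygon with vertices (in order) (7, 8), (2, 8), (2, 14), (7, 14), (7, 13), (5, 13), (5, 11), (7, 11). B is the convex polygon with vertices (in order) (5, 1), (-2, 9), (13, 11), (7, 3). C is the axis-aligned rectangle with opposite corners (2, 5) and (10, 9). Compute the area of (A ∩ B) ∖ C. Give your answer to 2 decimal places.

|A ∩ B| = 9.3333.
|(A ∩ B) ∩ C| = 5.
|(A ∩ B) ∖ C| = 9.3333 − 5 = 4.33.

4.33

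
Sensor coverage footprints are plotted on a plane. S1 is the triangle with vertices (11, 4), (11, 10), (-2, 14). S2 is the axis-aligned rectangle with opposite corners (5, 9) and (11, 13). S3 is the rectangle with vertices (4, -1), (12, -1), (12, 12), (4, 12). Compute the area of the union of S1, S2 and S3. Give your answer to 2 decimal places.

118.35

By inclusion–exclusion:
Individual areas: |S1| = 39, |S2| = 24, |S3| = 104.
|S1∩S2| = 11.5385.
|S1∩S3| = 30.6538.
|S2∩S3|: x∈[5,11], y∈[9,12] → 6·3 = 18.
|S1∩S2∩S3| = 11.5385.
|S1 ∪ S2 ∪ S3| = 167 − 60.1923 + 11.5385 = 118.35.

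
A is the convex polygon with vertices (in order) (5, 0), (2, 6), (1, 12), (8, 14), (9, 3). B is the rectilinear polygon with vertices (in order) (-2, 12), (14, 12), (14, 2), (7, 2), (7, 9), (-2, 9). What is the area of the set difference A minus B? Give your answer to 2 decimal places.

|A| = 75.5, |A∩B| = 32.9015.
|A ∖ B| = |A| − |A∩B| = 75.5 − 32.9015 = 42.60.

42.60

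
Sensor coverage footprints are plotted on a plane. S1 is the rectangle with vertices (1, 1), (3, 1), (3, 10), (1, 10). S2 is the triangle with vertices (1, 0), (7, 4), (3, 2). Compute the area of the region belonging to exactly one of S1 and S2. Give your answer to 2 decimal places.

|S1| = 18, |S2| = 2, |S1∩S2| = 0.4167.
|S1 △ S2| = |S1| + |S2| − 2·|S1∩S2| = 18 + 2 − 0.8333 = 19.17.

19.17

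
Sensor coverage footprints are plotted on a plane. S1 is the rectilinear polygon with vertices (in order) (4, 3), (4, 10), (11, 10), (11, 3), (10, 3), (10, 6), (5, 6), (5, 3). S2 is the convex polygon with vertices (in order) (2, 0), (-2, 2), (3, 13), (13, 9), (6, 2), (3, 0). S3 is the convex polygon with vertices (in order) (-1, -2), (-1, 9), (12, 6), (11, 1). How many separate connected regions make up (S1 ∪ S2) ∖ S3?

2

(S1 ∪ S2) ∖ S3 splits into 2 disjoint pieces (area 41.8046, area 1.35).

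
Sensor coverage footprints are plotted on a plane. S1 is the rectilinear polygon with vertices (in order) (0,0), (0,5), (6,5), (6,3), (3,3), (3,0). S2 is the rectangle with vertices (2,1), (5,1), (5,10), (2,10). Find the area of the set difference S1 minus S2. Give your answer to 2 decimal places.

13.00

|S1| = 21, |S1∩S2| = 8.
|S1 ∖ S2| = |S1| − |S1∩S2| = 21 − 8 = 13.00.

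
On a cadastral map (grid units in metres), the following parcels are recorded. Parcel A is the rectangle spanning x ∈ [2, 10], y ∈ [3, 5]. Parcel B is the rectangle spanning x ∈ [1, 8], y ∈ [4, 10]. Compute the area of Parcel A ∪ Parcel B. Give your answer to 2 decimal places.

52.00

By inclusion–exclusion:
Individual areas: |Parcel A| = 16, |Parcel B| = 42.
|Parcel A∩Parcel B|: x∈[2,8], y∈[4,5] → 6·1 = 6.
|Parcel A ∪ Parcel B| = 58 − 6 = 52.00.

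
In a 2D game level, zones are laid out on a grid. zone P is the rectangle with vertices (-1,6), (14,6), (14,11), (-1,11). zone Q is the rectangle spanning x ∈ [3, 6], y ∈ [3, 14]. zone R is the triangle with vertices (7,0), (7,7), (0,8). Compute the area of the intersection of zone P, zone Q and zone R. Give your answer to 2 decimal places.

4.07

The intersection is the polygon with vertices (6,6), (3,6), (3,7.571), (6,7.143).
By the shoelace formula its area is 4.07.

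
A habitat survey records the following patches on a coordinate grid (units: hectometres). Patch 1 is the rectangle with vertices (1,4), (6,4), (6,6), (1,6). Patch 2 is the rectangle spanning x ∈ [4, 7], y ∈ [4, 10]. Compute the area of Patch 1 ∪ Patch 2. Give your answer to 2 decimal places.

By inclusion–exclusion:
Individual areas: |Patch 1| = 10, |Patch 2| = 18.
|Patch 1∩Patch 2|: x∈[4,6], y∈[4,6] → 2·2 = 4.
|Patch 1 ∪ Patch 2| = 28 − 4 = 24.00.

24.00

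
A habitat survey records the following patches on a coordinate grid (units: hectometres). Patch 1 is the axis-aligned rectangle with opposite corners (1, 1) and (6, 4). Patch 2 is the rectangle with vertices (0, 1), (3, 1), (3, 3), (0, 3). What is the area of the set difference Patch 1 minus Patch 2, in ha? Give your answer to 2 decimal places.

11.00

|Patch 1∩Patch 2|: x∈[1,3], y∈[1,3] → 2·2 = 4.
|Patch 1| = 15.
|Patch 1 ∖ Patch 2| = |Patch 1| − |Patch 1∩Patch 2| = 15 − 4 = 11.00.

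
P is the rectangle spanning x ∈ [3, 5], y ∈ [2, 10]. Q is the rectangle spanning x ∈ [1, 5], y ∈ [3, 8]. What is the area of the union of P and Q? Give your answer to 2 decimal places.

By inclusion–exclusion:
Individual areas: |P| = 16, |Q| = 20.
|P∩Q|: x∈[3,5], y∈[3,8] → 2·5 = 10.
|P ∪ Q| = 36 − 10 = 26.00.

26.00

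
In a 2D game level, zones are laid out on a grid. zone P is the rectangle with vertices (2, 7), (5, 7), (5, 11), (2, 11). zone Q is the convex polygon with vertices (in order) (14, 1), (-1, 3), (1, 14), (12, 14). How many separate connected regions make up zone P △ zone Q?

1

zone P △ zone Q is a single connected region.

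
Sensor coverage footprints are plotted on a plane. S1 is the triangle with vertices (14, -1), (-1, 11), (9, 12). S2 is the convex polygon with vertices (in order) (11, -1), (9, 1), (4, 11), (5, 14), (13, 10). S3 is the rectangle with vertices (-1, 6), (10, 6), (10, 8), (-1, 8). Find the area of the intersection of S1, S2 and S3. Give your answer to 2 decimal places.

8.00

The intersection is the polygon with vertices (5.5,8), (10,8), (10,6), (6.5,6).
By the shoelace formula its area is 8.00.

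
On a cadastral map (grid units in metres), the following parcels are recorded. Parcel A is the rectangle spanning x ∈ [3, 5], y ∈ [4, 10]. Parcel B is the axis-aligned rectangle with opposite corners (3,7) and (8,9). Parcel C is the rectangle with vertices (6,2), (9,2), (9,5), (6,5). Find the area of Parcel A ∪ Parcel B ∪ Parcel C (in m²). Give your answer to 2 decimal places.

27.00

By inclusion–exclusion:
Individual areas: |Parcel A| = 12, |Parcel B| = 10, |Parcel C| = 9.
|Parcel A∩Parcel B|: x∈[3,5], y∈[7,9] → 2·2 = 4.
|Parcel A∩Parcel C| = 0 (no overlap).
|Parcel B∩Parcel C| = 0 (no overlap).
|Parcel A∩Parcel B∩Parcel C| = 0.
|Parcel A ∪ Parcel B ∪ Parcel C| = 31 − 4 + 0 = 27.00.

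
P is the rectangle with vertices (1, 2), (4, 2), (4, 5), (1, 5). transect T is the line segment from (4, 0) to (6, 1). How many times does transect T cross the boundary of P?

0

The segment lies entirely outside P and never meets its boundary.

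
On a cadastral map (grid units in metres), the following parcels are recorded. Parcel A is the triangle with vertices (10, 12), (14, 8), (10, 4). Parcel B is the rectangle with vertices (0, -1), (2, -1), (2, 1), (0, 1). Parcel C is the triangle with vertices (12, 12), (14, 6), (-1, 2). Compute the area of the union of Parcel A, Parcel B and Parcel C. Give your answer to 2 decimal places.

By inclusion–exclusion:
Individual areas: |Parcel A| = 16, |Parcel B| = 4, |Parcel C| = 49.
|Parcel A∩Parcel B| = 0.
|Parcel A∩Parcel C| = 14.2372.
|Parcel B∩Parcel C| = 0.
|Parcel A∩Parcel B∩Parcel C| = 0.
|Parcel A ∪ Parcel B ∪ Parcel C| = 69 − 14.2372 + 0 = 54.76.

54.76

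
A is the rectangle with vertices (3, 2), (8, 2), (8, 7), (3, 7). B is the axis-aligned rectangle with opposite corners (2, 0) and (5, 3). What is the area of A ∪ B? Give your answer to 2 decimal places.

32.00

By inclusion–exclusion:
Individual areas: |A| = 25, |B| = 9.
|A∩B|: x∈[3,5], y∈[2,3] → 2·1 = 2.
|A ∪ B| = 34 − 2 = 32.00.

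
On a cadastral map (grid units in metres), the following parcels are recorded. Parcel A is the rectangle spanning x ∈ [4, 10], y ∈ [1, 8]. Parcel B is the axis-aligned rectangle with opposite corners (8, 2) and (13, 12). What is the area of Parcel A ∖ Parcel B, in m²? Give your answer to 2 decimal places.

|Parcel A∩Parcel B|: x∈[8,10], y∈[2,8] → 2·6 = 12.
|Parcel A| = 42.
|Parcel A ∖ Parcel B| = |Parcel A| − |Parcel A∩Parcel B| = 42 − 12 = 30.00.

30.00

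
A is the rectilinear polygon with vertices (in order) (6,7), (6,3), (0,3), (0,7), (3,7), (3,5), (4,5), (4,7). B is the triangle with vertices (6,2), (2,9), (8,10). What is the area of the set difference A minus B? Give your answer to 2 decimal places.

15.79

|A| = 22, |A∩B| = 6.2143.
|A ∖ B| = |A| − |A∩B| = 22 − 6.2143 = 15.79.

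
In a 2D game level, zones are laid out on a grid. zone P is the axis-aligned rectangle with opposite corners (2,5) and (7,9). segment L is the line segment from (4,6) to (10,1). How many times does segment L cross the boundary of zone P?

1

The segment meets the boundary at (5.2,5).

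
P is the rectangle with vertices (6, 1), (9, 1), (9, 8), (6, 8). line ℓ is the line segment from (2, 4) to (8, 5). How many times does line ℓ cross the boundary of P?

1

The segment meets the boundary at (6,4.667).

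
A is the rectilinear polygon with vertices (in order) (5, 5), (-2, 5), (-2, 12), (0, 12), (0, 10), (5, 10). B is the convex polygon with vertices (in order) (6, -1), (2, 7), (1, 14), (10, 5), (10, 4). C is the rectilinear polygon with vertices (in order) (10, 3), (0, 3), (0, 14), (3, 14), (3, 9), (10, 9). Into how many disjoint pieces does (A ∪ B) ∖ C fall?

(A ∪ B) ∖ C splits into 3 disjoint pieces (area 14, area 4.5, area 10.4).

3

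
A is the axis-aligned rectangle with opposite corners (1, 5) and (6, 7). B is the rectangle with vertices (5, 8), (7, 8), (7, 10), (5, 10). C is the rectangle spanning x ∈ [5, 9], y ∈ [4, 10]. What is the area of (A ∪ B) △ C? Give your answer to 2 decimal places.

26.00

|A ∪ B| = 14.
|(A ∪ B) ∩ C| = 6.
|(A ∪ B) △ C| = 14 + 24 − 12 = 26.00.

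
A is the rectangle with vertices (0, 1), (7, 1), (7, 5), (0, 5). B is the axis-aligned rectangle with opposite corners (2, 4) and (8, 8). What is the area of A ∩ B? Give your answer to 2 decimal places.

|A∩B|: x∈[2,7], y∈[4,5] → 5·1 = 5.

5.00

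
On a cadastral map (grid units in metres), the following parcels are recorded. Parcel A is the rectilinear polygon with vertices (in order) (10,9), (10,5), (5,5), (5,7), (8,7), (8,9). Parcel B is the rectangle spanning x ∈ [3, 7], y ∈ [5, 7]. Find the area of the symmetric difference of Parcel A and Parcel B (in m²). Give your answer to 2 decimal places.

14.00

|Parcel A| = 14, |Parcel B| = 8, |Parcel A∩Parcel B| = 4.
|Parcel A △ Parcel B| = |Parcel A| + |Parcel B| − 2·|Parcel A∩Parcel B| = 14 + 8 − 8 = 14.00.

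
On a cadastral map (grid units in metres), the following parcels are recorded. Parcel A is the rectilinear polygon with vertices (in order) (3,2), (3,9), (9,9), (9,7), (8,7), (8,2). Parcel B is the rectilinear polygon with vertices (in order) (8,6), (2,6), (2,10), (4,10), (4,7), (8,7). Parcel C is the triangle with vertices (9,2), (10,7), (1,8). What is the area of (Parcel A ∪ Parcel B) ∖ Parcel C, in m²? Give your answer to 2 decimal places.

|Parcel A ∪ Parcel B| = 42.
|(Parcel A ∪ Parcel B) ∩ Parcel C| = 15.5.
|(Parcel A ∪ Parcel B) ∖ Parcel C| = 42 − 15.5 = 26.50.

26.50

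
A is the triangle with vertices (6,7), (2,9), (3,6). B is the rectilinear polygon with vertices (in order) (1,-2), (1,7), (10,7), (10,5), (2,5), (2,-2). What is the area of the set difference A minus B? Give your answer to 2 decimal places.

3.33

|A| = 5, |A∩B| = 1.6667.
|A ∖ B| = |A| − |A∩B| = 5 − 1.6667 = 3.33.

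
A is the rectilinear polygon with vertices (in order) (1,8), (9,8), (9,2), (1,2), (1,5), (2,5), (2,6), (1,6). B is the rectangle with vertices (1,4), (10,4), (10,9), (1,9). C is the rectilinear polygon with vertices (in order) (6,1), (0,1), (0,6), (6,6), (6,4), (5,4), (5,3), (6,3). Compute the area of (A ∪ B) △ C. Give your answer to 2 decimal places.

52.00

|A ∪ B| = 61.
|(A ∪ B) ∩ C| = 19.
|(A ∪ B) △ C| = 61 + 29 − 38 = 52.00.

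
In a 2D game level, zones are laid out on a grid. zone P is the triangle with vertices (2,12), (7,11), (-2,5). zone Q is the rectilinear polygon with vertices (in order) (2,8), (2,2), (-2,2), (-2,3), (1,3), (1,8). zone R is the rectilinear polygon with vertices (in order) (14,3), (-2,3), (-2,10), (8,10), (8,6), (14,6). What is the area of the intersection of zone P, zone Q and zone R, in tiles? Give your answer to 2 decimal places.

The intersection is the polygon with vertices (1,8), (2,8), (2,7.667), (1,7).
By the shoelace formula its area is 0.67.

0.67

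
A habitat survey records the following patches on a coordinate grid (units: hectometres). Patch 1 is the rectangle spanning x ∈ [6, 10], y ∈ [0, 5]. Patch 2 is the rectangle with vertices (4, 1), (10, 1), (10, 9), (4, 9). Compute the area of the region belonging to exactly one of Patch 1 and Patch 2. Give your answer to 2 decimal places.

|Patch 1∩Patch 2|: x∈[6,10], y∈[1,5] → 4·4 = 16.
|Patch 1 △ Patch 2| = |Patch 1| + |Patch 2| − 2·|Patch 1∩Patch 2| = 20 + 48 − 32 = 36.00.

36.00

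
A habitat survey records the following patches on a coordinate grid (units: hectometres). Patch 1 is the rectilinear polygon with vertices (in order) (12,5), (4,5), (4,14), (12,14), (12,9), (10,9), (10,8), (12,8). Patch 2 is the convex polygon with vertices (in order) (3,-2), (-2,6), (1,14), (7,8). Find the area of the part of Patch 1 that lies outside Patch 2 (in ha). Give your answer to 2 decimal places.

58.30

|Patch 1| = 70, |Patch 1∩Patch 2| = 11.7.
|Patch 1 ∖ Patch 2| = |Patch 1| − |Patch 1∩Patch 2| = 70 − 11.7 = 58.30.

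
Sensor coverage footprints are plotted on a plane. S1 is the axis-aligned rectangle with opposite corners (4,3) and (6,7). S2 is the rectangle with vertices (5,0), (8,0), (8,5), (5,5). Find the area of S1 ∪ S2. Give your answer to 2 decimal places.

By inclusion–exclusion:
Individual areas: |S1| = 8, |S2| = 15.
|S1∩S2|: x∈[5,6], y∈[3,5] → 1·2 = 2.
|S1 ∪ S2| = 23 − 2 = 21.00.

21.00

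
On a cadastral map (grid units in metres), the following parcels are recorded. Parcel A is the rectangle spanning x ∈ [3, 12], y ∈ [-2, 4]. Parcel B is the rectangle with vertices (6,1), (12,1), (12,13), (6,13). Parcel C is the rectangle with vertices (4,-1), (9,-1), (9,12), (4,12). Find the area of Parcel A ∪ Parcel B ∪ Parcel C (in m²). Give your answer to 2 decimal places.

124.00

By inclusion–exclusion:
Individual areas: |Parcel A| = 54, |Parcel B| = 72, |Parcel C| = 65.
|Parcel A∩Parcel B|: x∈[6,12], y∈[1,4] → 6·3 = 18.
|Parcel A∩Parcel C|: x∈[4,9], y∈[-1,4] → 5·5 = 25.
|Parcel B∩Parcel C|: x∈[6,9], y∈[1,12] → 3·11 = 33.
|Parcel A∩Parcel B∩Parcel C| = 9.
|Parcel A ∪ Parcel B ∪ Parcel C| = 191 − 76 + 9 = 124.00.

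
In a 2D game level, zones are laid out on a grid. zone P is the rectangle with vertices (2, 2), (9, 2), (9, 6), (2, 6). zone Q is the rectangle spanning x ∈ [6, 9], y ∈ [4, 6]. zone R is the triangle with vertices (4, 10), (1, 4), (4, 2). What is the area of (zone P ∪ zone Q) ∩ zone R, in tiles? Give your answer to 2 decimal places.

6.67

The region (zone P ∪ zone Q) ∩ zone R is the polygon with vertices (2,6), (4,6), (4,2), (2,3.333).
By the shoelace formula its area is 6.67.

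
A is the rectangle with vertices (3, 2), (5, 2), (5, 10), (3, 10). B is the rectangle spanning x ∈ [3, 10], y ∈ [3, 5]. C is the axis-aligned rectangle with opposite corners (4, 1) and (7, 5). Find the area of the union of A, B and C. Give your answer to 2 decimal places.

31.00

By inclusion–exclusion:
Individual areas: |A| = 16, |B| = 14, |C| = 12.
|A∩B|: x∈[3,5], y∈[3,5] → 2·2 = 4.
|A∩C|: x∈[4,5], y∈[2,5] → 1·3 = 3.
|B∩C|: x∈[4,7], y∈[3,5] → 3·2 = 6.
|A∩B∩C| = 2.
|A ∪ B ∪ C| = 42 − 13 + 2 = 31.00.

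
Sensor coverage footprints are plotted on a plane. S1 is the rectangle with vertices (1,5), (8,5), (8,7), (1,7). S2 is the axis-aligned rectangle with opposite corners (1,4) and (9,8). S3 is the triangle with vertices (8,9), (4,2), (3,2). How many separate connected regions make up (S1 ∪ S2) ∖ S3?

(S1 ∪ S2) ∖ S3 splits into 2 disjoint pieces (area 19.4286, area 10.8571).

2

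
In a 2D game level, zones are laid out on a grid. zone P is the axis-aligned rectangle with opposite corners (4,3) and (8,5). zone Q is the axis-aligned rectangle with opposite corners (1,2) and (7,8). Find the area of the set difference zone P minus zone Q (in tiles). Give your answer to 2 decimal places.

|zone P∩zone Q|: x∈[4,7], y∈[3,5] → 3·2 = 6.
|zone P| = 8.
|zone P ∖ zone Q| = |zone P| − |zone P∩zone Q| = 8 − 6 = 2.00.

2.00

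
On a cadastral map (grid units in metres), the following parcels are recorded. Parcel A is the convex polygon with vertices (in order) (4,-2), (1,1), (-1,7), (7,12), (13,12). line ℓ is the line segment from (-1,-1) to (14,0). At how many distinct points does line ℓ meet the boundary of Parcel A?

2

The segment meets the boundary at (4.896,-0.607), (2.75,-0.75).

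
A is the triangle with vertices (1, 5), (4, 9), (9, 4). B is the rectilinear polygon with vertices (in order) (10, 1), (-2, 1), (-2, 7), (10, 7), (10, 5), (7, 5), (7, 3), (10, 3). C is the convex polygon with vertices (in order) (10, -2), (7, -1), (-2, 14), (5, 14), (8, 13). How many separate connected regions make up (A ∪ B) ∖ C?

(A ∪ B) ∖ C splits into 3 disjoint pieces (area 2.1333, area 1.0667, area 36).

3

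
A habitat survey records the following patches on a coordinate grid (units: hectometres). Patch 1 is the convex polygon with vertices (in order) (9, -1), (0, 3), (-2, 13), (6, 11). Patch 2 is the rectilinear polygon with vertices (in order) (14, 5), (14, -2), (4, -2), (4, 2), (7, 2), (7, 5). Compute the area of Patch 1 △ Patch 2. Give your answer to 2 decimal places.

|Patch 1| = 86, |Patch 2| = 61, |Patch 1∩Patch 2| = 10.9444.
|Patch 1 △ Patch 2| = |Patch 1| + |Patch 2| − 2·|Patch 1∩Patch 2| = 86 + 61 − 21.8889 = 125.11.

125.11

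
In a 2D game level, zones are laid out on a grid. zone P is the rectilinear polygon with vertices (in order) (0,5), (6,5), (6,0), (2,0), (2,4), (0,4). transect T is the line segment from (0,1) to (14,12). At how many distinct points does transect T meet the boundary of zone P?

2

The segment meets the boundary at (5.091,5), (2,2.571).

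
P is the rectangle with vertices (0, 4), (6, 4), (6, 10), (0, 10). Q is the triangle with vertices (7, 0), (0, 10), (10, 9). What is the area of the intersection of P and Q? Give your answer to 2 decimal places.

The intersection is the polygon with vertices (6,4), (4.2,4), (0,10), (6,9.4).
By the shoelace formula its area is 21.60.

21.60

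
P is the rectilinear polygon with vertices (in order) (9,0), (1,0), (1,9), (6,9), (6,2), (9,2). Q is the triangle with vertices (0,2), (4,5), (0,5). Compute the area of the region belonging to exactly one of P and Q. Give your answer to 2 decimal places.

50.25

|P| = 51, |Q| = 6, |P∩Q| = 3.375.
|P △ Q| = |P| + |Q| − 2·|P∩Q| = 51 + 6 − 6.75 = 50.25.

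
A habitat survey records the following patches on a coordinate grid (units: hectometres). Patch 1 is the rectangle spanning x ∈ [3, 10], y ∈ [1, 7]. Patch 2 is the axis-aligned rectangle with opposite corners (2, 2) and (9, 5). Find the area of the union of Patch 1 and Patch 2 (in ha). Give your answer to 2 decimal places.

45.00

By inclusion–exclusion:
Individual areas: |Patch 1| = 42, |Patch 2| = 21.
|Patch 1∩Patch 2|: x∈[3,9], y∈[2,5] → 6·3 = 18.
|Patch 1 ∪ Patch 2| = 63 − 18 = 45.00.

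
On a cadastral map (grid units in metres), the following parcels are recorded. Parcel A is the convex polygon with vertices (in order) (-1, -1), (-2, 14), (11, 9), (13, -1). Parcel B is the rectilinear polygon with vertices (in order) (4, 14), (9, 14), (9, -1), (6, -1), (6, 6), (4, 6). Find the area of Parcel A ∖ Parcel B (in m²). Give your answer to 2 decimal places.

120.35

|Parcel A| = 165, |Parcel A∩Parcel B| = 44.6538.
|Parcel A ∖ Parcel B| = |Parcel A| − |Parcel A∩Parcel B| = 165 − 44.6538 = 120.35.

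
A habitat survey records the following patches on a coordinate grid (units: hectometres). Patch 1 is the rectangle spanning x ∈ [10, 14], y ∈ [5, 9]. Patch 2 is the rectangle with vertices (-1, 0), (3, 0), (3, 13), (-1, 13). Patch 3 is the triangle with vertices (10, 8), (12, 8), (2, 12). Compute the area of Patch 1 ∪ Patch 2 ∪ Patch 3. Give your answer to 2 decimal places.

71.15

By inclusion–exclusion:
Individual areas: |Patch 1| = 16, |Patch 2| = 52, |Patch 3| = 4.
|Patch 1∩Patch 2| = 0 (no overlap).
|Patch 1∩Patch 3| = 0.8.
|Patch 2∩Patch 3| = 0.05.
|Patch 1∩Patch 2∩Patch 3| = 0.
|Patch 1 ∪ Patch 2 ∪ Patch 3| = 72 − 0.85 + 0 = 71.15.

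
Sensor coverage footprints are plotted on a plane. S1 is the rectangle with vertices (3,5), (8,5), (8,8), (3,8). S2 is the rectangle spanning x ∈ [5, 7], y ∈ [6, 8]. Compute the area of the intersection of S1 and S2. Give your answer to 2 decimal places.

4.00

|S1∩S2|: x∈[5,7], y∈[6,8] → 2·2 = 4.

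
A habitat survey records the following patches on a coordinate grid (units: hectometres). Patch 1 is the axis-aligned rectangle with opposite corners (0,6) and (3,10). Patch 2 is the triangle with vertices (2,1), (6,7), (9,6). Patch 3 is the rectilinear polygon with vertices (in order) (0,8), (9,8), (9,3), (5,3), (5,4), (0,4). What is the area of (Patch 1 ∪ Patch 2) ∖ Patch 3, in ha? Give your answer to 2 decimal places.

8.79

|Patch 1 ∪ Patch 2| = 23.
|(Patch 1 ∪ Patch 2) ∩ Patch 3| = 14.2143.
|(Patch 1 ∪ Patch 2) ∖ Patch 3| = 23 − 14.2143 = 8.79.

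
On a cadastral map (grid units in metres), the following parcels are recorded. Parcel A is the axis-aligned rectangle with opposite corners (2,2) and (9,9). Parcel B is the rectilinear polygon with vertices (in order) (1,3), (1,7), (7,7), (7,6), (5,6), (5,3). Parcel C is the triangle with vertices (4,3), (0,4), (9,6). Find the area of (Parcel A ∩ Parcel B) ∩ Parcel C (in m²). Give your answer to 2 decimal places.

The region (Parcel A ∩ Parcel B) ∩ Parcel C is the polygon with vertices (5,3.6), (4,3), (2,3.5), (2,4.444), (5,5.111).
By the shoelace formula its area is 4.53.

4.53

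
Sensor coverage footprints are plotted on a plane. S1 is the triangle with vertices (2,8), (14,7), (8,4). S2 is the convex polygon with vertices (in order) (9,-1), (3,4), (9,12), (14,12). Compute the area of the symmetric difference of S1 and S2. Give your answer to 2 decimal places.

|S1| = 21, |S2| = 71.5, |S1∩S2| = 16.7779.
|S1 △ S2| = |S1| + |S2| − 2·|S1∩S2| = 21 + 71.5 − 33.5558 = 58.94.

58.94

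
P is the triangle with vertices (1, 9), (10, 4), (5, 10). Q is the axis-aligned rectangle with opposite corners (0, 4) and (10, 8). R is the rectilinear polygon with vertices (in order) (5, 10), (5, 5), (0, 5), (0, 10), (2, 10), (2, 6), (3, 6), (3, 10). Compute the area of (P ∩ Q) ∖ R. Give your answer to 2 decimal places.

|P ∩ Q| = 7.7333.
|(P ∩ Q) ∩ R| = 1.3333.
|(P ∩ Q) ∖ R| = 7.7333 − 1.3333 = 6.40.

6.40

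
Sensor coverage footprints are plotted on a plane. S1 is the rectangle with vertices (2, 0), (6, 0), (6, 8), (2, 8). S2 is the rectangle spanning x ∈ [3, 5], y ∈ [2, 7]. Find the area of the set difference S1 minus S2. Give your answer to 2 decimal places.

22.00

|S1∩S2|: x∈[3,5], y∈[2,7] → 2·5 = 10.
|S1| = 32.
|S1 ∖ S2| = |S1| − |S1∩S2| = 32 − 10 = 22.00.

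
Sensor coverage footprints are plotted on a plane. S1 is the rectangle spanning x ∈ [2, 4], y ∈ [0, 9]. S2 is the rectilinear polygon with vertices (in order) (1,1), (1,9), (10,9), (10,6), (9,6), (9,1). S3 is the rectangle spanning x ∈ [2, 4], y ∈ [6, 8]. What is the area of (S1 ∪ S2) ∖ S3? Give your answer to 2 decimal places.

|S1 ∪ S2| = 69.
|(S1 ∪ S2) ∩ S3| = 4.
|(S1 ∪ S2) ∖ S3| = 69 − 4 = 65.00.

65.00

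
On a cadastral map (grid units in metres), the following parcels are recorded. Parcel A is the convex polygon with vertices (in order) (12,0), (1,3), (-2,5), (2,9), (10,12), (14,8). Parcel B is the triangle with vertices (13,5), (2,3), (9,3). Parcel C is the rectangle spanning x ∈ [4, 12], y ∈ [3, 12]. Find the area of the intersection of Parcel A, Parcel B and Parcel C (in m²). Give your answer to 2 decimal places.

6.48

The intersection is the polygon with vertices (4,3), (4,3.364), (12,4.818), (12,4.5), (9,3).
By the shoelace formula its area is 6.48.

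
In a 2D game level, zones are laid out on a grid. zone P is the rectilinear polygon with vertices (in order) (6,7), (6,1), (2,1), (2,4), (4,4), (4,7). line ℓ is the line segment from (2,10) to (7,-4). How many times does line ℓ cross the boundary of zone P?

The segment meets the boundary at (4,4.4), (5.214,1).

2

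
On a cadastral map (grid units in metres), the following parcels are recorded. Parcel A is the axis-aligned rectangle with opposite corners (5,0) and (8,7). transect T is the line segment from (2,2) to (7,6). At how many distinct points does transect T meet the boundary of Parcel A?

1

The segment meets the boundary at (5,4.4).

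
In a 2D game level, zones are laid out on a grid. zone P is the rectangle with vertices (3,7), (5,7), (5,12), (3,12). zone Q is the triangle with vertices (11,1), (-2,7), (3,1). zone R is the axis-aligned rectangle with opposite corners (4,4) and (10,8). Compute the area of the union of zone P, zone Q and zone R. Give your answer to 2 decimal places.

56.94

By inclusion–exclusion:
Individual areas: |zone P| = 10, |zone Q| = 24, |zone R| = 24.
|zone P∩zone Q| = 0.
|zone P∩zone R|: x∈[4,5], y∈[7,8] → 1·1 = 1.
|zone Q∩zone R| = 0.0577.
|zone P∩zone Q∩zone R| = 0.
|zone P ∪ zone Q ∪ zone R| = 58 − 1.0577 + 0 = 56.94.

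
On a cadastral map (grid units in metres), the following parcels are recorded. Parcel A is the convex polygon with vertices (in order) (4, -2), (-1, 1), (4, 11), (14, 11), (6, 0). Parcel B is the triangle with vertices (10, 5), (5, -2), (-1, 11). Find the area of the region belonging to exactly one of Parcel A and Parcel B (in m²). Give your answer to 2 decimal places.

68.47

|Parcel A| = 100.5, |Parcel B| = 53.5, |Parcel A∩Parcel B| = 42.7643.
|Parcel A △ Parcel B| = |Parcel A| + |Parcel B| − 2·|Parcel A∩Parcel B| = 100.5 + 53.5 − 85.5287 = 68.47.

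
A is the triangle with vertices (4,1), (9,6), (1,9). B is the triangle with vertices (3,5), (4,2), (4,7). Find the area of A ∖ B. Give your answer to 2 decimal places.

|A| = 27.5, |A∩B| = 2.5.
|A ∖ B| = |A| − |A∩B| = 27.5 − 2.5 = 25.00.

25.00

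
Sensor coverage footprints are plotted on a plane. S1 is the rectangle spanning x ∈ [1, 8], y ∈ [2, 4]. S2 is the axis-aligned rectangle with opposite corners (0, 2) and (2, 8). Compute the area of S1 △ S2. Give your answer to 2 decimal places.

|S1∩S2|: x∈[1,2], y∈[2,4] → 1·2 = 2.
|S1 △ S2| = |S1| + |S2| − 2·|S1∩S2| = 14 + 12 − 4 = 22.00.

22.00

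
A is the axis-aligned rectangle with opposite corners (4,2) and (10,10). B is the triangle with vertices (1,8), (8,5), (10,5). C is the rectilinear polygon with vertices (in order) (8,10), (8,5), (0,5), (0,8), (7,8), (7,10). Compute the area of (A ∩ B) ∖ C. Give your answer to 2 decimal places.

|A ∩ B| = 2.5714.
|(A ∩ B) ∩ C| = 1.9048.
|(A ∩ B) ∖ C| = 2.5714 − 1.9048 = 0.67.

0.67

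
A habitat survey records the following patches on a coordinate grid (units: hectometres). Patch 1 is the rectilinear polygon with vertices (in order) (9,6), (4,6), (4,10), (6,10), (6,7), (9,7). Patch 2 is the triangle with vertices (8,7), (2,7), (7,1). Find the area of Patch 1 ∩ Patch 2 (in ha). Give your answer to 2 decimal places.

The intersection is the polygon with vertices (4,6), (4,7), (6,7), (8,7), (7.833,6).
By the shoelace formula its area is 3.92.

3.92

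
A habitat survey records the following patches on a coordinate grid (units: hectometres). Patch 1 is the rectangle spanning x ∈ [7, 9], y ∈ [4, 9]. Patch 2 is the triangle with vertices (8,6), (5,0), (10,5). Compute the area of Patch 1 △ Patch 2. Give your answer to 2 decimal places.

|Patch 1| = 10, |Patch 2| = 7.5, |Patch 1∩Patch 2| = 2.75.
|Patch 1 △ Patch 2| = |Patch 1| + |Patch 2| − 2·|Patch 1∩Patch 2| = 10 + 7.5 − 5.5 = 12.00.

12.00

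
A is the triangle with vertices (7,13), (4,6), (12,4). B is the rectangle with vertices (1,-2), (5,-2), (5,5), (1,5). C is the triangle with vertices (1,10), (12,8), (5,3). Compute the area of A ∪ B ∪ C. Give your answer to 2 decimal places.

By inclusion–exclusion:
Individual areas: |A| = 31, |B| = 28, |C| = 34.5.
|A∩B| = 0.
|A∩C| = 17.3875.
|B∩C| = 1.1429.
|A∩B∩C| = 0.
|A ∪ B ∪ C| = 93.5 − 18.5303 + 0 = 74.97.

74.97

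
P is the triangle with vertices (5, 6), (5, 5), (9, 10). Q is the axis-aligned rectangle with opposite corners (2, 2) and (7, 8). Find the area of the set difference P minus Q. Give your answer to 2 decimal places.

|P| = 2, |P∩Q| = 1.5.
|P ∖ Q| = |P| − |P∩Q| = 2 − 1.5 = 0.50.

0.50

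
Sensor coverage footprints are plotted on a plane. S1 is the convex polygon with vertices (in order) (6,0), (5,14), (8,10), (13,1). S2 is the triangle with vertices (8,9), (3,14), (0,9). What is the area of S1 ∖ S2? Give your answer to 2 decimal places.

|S1| = 53, |S1∩S2| = 3.761.
|S1 ∖ S2| = |S1| − |S1∩S2| = 53 − 3.761 = 49.24.

49.24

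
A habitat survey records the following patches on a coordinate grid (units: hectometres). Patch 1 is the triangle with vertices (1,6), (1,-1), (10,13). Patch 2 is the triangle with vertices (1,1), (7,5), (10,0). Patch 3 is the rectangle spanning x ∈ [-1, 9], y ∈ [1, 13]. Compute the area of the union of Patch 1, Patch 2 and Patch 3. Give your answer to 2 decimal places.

125.92

By inclusion–exclusion:
Individual areas: |Patch 1| = 31.5, |Patch 2| = 21, |Patch 3| = 120.
|Patch 1∩Patch 2| = 1.05.
|Patch 1∩Patch 3| = 29.8254.
|Patch 2∩Patch 3| = 16.6667.
|Patch 1∩Patch 2∩Patch 3| = 0.9643.
|Patch 1 ∪ Patch 2 ∪ Patch 3| = 172.5 − 47.5421 + 0.9643 = 125.92.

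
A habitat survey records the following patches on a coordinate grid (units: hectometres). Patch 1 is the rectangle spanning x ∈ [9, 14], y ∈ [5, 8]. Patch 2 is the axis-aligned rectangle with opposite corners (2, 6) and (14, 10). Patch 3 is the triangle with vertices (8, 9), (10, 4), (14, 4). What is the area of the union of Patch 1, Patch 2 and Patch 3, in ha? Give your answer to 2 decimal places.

56.60

By inclusion–exclusion:
Individual areas: |Patch 1| = 15, |Patch 2| = 48, |Patch 3| = 10.
|Patch 1∩Patch 2|: x∈[9,14], y∈[6,8] → 5·2 = 10.
|Patch 1∩Patch 3| = 5.55.
|Patch 2∩Patch 3| = 3.6.
|Patch 1∩Patch 2∩Patch 3| = 2.75.
|Patch 1 ∪ Patch 2 ∪ Patch 3| = 73 − 19.15 + 2.75 = 56.60.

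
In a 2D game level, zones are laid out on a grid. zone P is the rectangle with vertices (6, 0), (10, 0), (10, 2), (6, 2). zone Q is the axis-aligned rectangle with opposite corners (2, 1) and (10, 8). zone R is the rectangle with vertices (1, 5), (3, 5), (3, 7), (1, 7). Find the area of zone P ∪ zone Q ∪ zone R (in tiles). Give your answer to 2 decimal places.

62.00

By inclusion–exclusion:
Individual areas: |zone P| = 8, |zone Q| = 56, |zone R| = 4.
|zone P∩zone Q|: x∈[6,10], y∈[1,2] → 4·1 = 4.
|zone P∩zone R| = 0 (no overlap).
|zone Q∩zone R|: x∈[2,3], y∈[5,7] → 1·2 = 2.
|zone P∩zone Q∩zone R| = 0.
|zone P ∪ zone Q ∪ zone R| = 68 − 6 + 0 = 62.00.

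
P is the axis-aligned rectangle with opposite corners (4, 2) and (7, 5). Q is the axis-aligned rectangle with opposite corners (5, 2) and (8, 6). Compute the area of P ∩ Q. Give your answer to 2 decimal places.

6.00

|P∩Q|: x∈[5,7], y∈[2,5] → 2·3 = 6.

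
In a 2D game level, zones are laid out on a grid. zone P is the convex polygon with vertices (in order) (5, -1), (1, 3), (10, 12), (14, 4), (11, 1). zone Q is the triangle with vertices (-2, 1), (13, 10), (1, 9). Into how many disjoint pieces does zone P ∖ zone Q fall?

zone P ∖ zone Q splits into 2 disjoint pieces (area 67.2356, area 3.9764).

2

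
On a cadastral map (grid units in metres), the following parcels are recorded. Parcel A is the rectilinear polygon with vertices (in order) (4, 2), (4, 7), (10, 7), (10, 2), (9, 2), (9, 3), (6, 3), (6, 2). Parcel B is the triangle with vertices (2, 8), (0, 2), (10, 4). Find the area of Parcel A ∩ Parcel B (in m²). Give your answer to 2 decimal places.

12.60

The intersection is the polygon with vertices (4,7), (10,4), (4,2.8).
By the shoelace formula its area is 12.60.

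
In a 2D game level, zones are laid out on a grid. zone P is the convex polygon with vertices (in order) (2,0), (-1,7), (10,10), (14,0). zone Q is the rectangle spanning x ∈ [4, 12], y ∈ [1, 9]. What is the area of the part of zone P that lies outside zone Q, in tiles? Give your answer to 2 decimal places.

|zone P| = 103, |zone P∩zone Q| = 60.0576.
|zone P ∖ zone Q| = |zone P| − |zone P∩zone Q| = 103 − 60.0576 = 42.94.

42.94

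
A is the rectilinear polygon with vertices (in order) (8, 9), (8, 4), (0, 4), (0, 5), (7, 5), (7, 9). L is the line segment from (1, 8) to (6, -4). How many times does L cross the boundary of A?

The segment meets the boundary at (2.667,4), (2.25,5).

2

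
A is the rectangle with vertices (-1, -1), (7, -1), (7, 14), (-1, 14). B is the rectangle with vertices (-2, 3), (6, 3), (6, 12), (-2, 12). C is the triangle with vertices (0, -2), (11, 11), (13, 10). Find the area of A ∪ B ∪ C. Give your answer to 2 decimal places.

141.28

By inclusion–exclusion:
Individual areas: |A| = 120, |B| = 72, |C| = 18.5.
|A∩B|: x∈[-1,6], y∈[3,12] → 7·9 = 63.
|A∩C| = 6.2206.
|B∩C| = 1.6926.
|A∩B∩C| = 1.6926.
|A ∪ B ∪ C| = 210.5 − 70.9132 + 1.6926 = 141.28.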